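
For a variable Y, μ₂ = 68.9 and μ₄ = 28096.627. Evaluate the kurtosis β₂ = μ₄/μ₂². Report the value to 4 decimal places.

μ₂² = 68.9² = 4747.21000
μ₄/μ₂² = 28096.627 / 4747.21000 = 5.91856
β₂ ≈ 5.9186

5.9186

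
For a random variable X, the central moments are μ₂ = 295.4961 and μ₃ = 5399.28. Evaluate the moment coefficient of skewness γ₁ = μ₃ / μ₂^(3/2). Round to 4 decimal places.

σ = √μ₂ = √295.4961 = 17.19000
σ³ = μ₂^(3/2) = 5079.57796
γ₁ = μ₃/σ³ = 5399.28 / 5079.57796 ≈ 1.0629

1.0629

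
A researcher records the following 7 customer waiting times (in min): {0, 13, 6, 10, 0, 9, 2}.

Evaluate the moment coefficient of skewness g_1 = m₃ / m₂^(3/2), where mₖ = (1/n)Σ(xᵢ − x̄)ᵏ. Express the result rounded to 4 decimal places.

x̄ = (0 + 13 + 6 + 10 + 0 + 9 + 2) / 7 = 5.7143
deviations (xᵢ − x̄): -5.7143, 7.2857, 0.2857, 4.2857, -5.7143, 3.2857, -3.7143
Σ(xᵢ − x̄)² = 161.4286 ⇒ m₂ = 161.4286/7 = 23.06122
Σ(xᵢ − x̄)³ = 76.5306 ⇒ m₃ = 76.5306/7 = 10.93294
m₂^(3/2) = 23.06122^(1.5) = 110.74485
g_1 = m₃ / m₂^(3/2) = 10.93294 / 110.74485 ≈ 0.0987

0.0987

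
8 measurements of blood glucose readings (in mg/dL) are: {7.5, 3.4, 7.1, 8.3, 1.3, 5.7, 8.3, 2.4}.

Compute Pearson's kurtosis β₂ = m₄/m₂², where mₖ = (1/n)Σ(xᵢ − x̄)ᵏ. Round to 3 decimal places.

1.563

x̄ = 5.5000
Σ(xᵢ − x̄)² = 53.9400 ⇒ m₂ = 6.74250
Σ(xᵢ − x̄)⁴ = 568.4562 ⇒ m₄ = 71.05703
m₂² = 45.46131
β₂ = m₄/m₂² = 71.05703 / 45.46131 ≈ 1.563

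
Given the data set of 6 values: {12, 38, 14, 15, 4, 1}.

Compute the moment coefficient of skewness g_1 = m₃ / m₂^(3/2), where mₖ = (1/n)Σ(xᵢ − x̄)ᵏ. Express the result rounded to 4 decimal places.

1.0497

x̄ = (12 + 38 + 14 + 15 + 4 + 1) / 6 = 14.0000
deviations (xᵢ − x̄): -2.0000, 24.0000, 0.0000, 1.0000, -10.0000, -13.0000
Σ(xᵢ − x̄)² = 850.0000 ⇒ m₂ = 850.0000/6 = 141.66667
Σ(xᵢ − x̄)³ = 10620.0000 ⇒ m₃ = 10620.0000/6 = 1770.00000
m₂^(3/2) = 141.66667^(1.5) = 1686.17060
g_1 = m₃ / m₂^(3/2) = 1770.00000 / 1686.17060 ≈ 1.0497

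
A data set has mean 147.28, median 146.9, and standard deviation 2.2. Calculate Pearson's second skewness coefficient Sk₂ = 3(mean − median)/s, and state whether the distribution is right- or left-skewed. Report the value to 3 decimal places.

0.518, right-skewed

Sk₂ = 3(147.28 − 146.9) / 2.2 = 3 × 0.3800 / 2.2
    = 1.1400 / 2.2 ≈ 0.518
Sk₂ > 0 ⇒ mean > median ⇒ right-skewed (positive skew).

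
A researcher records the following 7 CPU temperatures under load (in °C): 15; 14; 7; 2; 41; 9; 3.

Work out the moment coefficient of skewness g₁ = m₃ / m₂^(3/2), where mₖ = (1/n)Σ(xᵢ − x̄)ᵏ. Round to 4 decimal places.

1.4793

x̄ = (15 + 14 + 7 + 2 + 41 + 9 + 3) / 7 = 13.0000
deviations (xᵢ − x̄): 2.0000, 1.0000, -6.0000, -11.0000, 28.0000, -4.0000, -10.0000
Σ(xᵢ − x̄)² = 1062.0000 ⇒ m₂ = 1062.0000/7 = 151.71429
Σ(xᵢ − x̄)³ = 19350.0000 ⇒ m₃ = 19350.0000/7 = 2764.28571
m₂^(3/2) = 151.71429^(1.5) = 1868.70056
g₁ = m₃ / m₂^(3/2) = 2764.28571 / 1868.70056 ≈ 1.4793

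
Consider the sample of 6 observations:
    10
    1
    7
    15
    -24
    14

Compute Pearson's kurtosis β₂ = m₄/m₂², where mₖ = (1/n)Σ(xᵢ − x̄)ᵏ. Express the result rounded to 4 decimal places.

3.3609

x̄ = 3.8333
Σ(xᵢ − x̄)² = 1058.8333 ⇒ m₂ = 176.47222
Σ(xᵢ − x̄)⁴ = 627994.8194 ⇒ m₄ = 104665.80324
m₂² = 31142.44522
β₂ = m₄/m₂² = 104665.80324 / 31142.44522 ≈ 3.3609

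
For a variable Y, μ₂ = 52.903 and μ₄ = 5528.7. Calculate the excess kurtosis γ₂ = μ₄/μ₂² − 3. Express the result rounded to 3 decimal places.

μ₂² = 52.903² = 2798.72741
μ₄/μ₂² = 5528.7 / 2798.72741 = 1.97543
γ₂ = 1.97543 − 3 ≈ -1.025

-1.025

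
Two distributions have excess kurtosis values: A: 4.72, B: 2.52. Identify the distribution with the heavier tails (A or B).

A

Higher excess kurtosis ⇒ heavier tails relative to the normal distribution.
4.72 vs 2.52: the larger is 4.72, so A has heavier tails.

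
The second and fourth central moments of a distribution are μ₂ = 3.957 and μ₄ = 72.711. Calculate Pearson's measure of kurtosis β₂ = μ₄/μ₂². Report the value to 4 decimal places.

μ₂² = 3.957² = 15.65785
μ₄/μ₂² = 72.711 / 15.65785 = 4.64374
β₂ ≈ 4.6437

4.6437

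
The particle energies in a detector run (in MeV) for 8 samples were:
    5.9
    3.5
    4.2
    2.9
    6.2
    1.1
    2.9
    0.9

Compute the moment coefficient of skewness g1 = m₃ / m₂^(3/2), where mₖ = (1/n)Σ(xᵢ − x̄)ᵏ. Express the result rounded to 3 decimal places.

x̄ = (5.9 + 3.5 + 4.2 + 2.9 + 6.2 + 1.1 + 2.9 + 0.9) / 8 = 3.4500
deviations (xᵢ − x̄): 2.4500, 0.0500, 0.7500, -0.5500, 2.7500, -2.3500, -0.5500, -2.5500
Σ(xᵢ − x̄)² = 26.7600 ⇒ m₂ = 26.7600/8 = 3.34500
Σ(xᵢ − x̄)³ = 6.0330 ⇒ m₃ = 6.0330/8 = 0.75412
m₂^(3/2) = 3.34500^(1.5) = 6.11778
g1 = m₃ / m₂^(3/2) = 0.75412 / 6.11778 ≈ 0.123

0.123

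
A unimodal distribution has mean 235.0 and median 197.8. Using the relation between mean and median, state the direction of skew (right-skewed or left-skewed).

right-skewed

mean − median = 235.0 − 197.8 = 37.2
mean > median ⇒ the longer tail is on the right ⇒ right-skewed (positively skewed).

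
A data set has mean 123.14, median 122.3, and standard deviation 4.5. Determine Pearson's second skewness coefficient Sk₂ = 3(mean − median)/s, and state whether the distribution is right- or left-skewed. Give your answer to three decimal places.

Sk₂ = 3(123.14 − 122.3) / 4.5 = 3 × 0.8400 / 4.5
    = 2.5200 / 4.5 ≈ 0.560
Sk₂ > 0 ⇒ mean > median ⇒ right-skewed (positive skew).

0.560, right-skewed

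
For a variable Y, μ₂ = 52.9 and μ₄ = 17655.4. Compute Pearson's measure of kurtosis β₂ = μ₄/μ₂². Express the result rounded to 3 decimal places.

6.309

μ₂² = 52.9² = 2798.41000
μ₄/μ₂² = 17655.4 / 2798.41000 = 6.30908
β₂ ≈ 6.309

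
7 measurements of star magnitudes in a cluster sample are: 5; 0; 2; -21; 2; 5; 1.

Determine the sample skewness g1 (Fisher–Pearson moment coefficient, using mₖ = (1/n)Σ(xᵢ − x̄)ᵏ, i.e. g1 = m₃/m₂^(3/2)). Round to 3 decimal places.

x̄ = (5 + 0 + 2 - 21 + 2 + 5 + 1) / 7 = -0.8571
deviations (xᵢ − x̄): 5.8571, 0.8571, 2.8571, -20.1429, 2.8571, 5.8571, 1.8571
Σ(xᵢ − x̄)² = 494.8571 ⇒ m₂ = 494.8571/7 = 70.69388
Σ(xᵢ − x̄)³ = -7717.1020 ⇒ m₃ = -7717.1020/7 = -1102.44315
m₂^(3/2) = 70.69388^(1.5) = 594.39166
g1 = m₃ / m₂^(3/2) = -1102.44315 / 594.39166 ≈ -1.855

-1.855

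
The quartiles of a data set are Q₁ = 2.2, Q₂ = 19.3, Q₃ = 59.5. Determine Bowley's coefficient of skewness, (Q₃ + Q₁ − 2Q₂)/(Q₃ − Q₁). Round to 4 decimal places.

numerator: Q₃ + Q₁ − 2Q₂ = 59.5 + 2.2 − 2×19.3 = 23.1000
denominator: Q₃ − Q₁ = 59.5 − 2.2 = 57.3000
Bowley skewness = 23.1000 / 57.3000 ≈ 0.4031

0.4031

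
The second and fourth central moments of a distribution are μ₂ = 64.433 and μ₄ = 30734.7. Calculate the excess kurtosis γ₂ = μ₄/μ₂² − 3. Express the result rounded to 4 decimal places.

μ₂² = 64.433² = 4151.61149
μ₄/μ₂² = 30734.7 / 4151.61149 = 7.40308
γ₂ = 7.40308 − 3 ≈ 4.4031

4.4031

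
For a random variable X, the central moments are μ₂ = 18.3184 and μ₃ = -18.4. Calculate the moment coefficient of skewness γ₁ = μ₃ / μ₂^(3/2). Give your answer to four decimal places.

σ = √μ₂ = √18.3184 = 4.28000
σ³ = μ₂^(3/2) = 78.40275
γ₁ = μ₃/σ³ = -18.4 / 78.40275 ≈ -0.2347

-0.2347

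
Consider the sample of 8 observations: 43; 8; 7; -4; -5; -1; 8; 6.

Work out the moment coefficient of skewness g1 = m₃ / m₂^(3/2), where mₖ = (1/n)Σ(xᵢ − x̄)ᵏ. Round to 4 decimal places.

1.7049

x̄ = (43 + 8 + 7 - 4 - 5 - 1 + 8 + 6) / 8 = 7.7500
deviations (xᵢ − x̄): 35.2500, 0.2500, -0.7500, -11.7500, -12.7500, -8.7500, 0.2500, -1.7500
Σ(xᵢ − x̄)² = 1623.5000 ⇒ m₂ = 1623.5000/8 = 202.93750
Σ(xᵢ − x̄)³ = 39429.7500 ⇒ m₃ = 39429.7500/8 = 4928.71875
m₂^(3/2) = 202.93750^(1.5) = 2890.96916
g1 = m₃ / m₂^(3/2) = 4928.71875 / 2890.96916 ≈ 1.7049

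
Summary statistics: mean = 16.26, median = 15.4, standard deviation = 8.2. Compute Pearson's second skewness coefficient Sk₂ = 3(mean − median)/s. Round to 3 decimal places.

Sk₂ = 3(16.26 − 15.4) / 8.2 = 3 × 0.8600 / 8.2
    = 2.5800 / 8.2 ≈ 0.315

0.315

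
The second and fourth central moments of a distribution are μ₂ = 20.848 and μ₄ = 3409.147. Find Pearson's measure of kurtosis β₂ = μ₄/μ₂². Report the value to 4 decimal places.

μ₂² = 20.848² = 434.63910
μ₄/μ₂² = 3409.147 / 434.63910 = 7.84363
β₂ ≈ 7.8436

7.8436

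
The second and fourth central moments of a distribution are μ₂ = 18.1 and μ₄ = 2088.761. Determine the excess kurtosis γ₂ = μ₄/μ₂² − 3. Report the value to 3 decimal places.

μ₂² = 18.1² = 327.61000
μ₄/μ₂² = 2088.761 / 327.61000 = 6.37575
γ₂ = 6.37575 − 3 ≈ 3.376

3.376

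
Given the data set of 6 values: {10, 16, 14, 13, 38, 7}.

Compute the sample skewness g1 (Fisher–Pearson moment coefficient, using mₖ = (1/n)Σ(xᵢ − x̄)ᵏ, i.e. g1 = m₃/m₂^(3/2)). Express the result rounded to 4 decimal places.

x̄ = (10 + 16 + 14 + 13 + 38 + 7) / 6 = 16.3333
deviations (xᵢ − x̄): -6.3333, -0.3333, -2.3333, -3.3333, 21.6667, -9.3333
Σ(xᵢ − x̄)² = 613.3333 ⇒ m₂ = 613.3333/6 = 102.22222
Σ(xᵢ − x̄)³ = 9054.4444 ⇒ m₃ = 9054.4444/6 = 1509.07407
m₂^(3/2) = 102.22222^(1.5) = 1033.51784
g1 = m₃ / m₂^(3/2) = 1509.07407 / 1033.51784 ≈ 1.4601

1.4601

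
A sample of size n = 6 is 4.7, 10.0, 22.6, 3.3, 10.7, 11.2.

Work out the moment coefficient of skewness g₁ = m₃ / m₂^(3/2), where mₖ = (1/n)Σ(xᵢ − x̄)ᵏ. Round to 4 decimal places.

0.8710

x̄ = (4.7 + 10.0 + 22.6 + 3.3 + 10.7 + 11.2) / 6 = 10.4167
deviations (xᵢ − x̄): -5.7167, -0.4167, 12.1833, -7.1167, 0.2833, 0.7833
Σ(xᵢ − x̄)² = 232.6283 ⇒ m₂ = 232.6283/6 = 38.77139
Σ(xᵢ − x̄)³ = 1261.5876 ⇒ m₃ = 1261.5876/6 = 210.26459
m₂^(3/2) = 38.77139^(1.5) = 241.41655
g₁ = m₃ / m₂^(3/2) = 210.26459 / 241.41655 ≈ 0.8710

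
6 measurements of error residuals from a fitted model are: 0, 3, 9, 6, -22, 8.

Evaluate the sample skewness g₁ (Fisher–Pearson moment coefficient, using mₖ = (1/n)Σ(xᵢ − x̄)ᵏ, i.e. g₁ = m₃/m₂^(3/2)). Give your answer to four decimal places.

-1.4798

x̄ = (0 + 3 + 9 + 6 - 22 + 8) / 6 = 0.6667
deviations (xᵢ − x̄): -0.6667, 2.3333, 8.3333, 5.3333, -22.6667, 7.3333
Σ(xᵢ − x̄)² = 671.3333 ⇒ m₂ = 671.3333/6 = 111.88889
Σ(xᵢ − x̄)³ = -10508.4444 ⇒ m₃ = -10508.4444/6 = -1751.40741
m₂^(3/2) = 111.88889^(1.5) = 1183.53319
g₁ = m₃ / m₂^(3/2) = -1751.40741 / 1183.53319 ≈ -1.4798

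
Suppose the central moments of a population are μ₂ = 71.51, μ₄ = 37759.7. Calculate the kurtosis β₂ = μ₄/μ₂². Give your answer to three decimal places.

μ₂² = 71.51² = 5113.68010
μ₄/μ₂² = 37759.7 / 5113.68010 = 7.38406
β₂ ≈ 7.384

7.384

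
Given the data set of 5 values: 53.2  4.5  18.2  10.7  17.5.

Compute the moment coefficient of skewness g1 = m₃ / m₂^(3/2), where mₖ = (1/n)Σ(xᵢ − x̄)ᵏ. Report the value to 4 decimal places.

1.1727

x̄ = (53.2 + 4.5 + 18.2 + 10.7 + 17.5) / 5 = 20.8200
deviations (xᵢ − x̄): 32.3800, -16.3200, -2.6200, -10.1200, -3.3200
Σ(xᵢ − x̄)² = 1435.1080 ⇒ m₂ = 1435.1080/5 = 287.02160
Σ(xᵢ − x̄)³ = 28511.5565 ⇒ m₃ = 28511.5565/5 = 5702.31130
m₂^(3/2) = 287.02160^(1.5) = 4862.63724
g1 = m₃ / m₂^(3/2) = 5702.31130 / 4862.63724 ≈ 1.1727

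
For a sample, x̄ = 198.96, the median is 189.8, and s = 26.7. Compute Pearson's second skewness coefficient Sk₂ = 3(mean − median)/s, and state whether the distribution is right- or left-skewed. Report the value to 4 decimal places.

Sk₂ = 3(198.96 − 189.8) / 26.7 = 3 × 9.1600 / 26.7
    = 27.4800 / 26.7 ≈ 1.0292
Sk₂ > 0 ⇒ mean > median ⇒ right-skewed (positive skew).

1.0292, right-skewed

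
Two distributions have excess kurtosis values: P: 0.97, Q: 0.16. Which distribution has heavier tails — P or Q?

P

Higher excess kurtosis ⇒ heavier tails relative to the normal distribution.
0.97 vs 0.16: the larger is 0.97, so P has heavier tails.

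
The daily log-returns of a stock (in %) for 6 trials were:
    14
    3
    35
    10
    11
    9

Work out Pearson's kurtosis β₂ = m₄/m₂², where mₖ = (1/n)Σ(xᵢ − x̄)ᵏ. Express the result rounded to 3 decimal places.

3.544

x̄ = 13.6667
Σ(xᵢ − x̄)² = 611.3333 ⇒ m₂ = 101.88889
Σ(xᵢ − x̄)⁴ = 220777.1111 ⇒ m₄ = 36796.18519
m₂² = 10381.34568
β₂ = m₄/m₂² = 36796.18519 / 10381.34568 ≈ 3.544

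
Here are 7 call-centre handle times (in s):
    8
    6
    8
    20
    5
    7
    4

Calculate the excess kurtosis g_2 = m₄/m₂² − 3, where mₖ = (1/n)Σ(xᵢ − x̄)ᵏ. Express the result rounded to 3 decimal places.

x̄ = 8.2857
Σ(xᵢ − x̄)² = 173.4286 ⇒ m₂ = 24.77551
Σ(xᵢ − x̄)⁴ = 19314.5131 ⇒ m₄ = 2759.21616
m₂² = 613.82591
g_2 = m₄/m₂² − 3 = 4.49511 − 3 ≈ 1.495

1.495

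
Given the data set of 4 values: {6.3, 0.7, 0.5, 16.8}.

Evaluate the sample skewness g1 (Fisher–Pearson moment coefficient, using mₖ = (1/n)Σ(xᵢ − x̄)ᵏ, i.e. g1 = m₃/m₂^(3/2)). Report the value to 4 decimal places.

x̄ = (6.3 + 0.7 + 0.5 + 16.8) / 4 = 6.0750
deviations (xᵢ − x̄): 0.2250, -5.3750, -5.5750, 10.7250
Σ(xᵢ − x̄)² = 175.0475 ⇒ m₂ = 175.0475/4 = 43.76188
Σ(xᵢ − x̄)³ = 905.0996 ⇒ m₃ = 905.0996/4 = 226.27491
m₂^(3/2) = 43.76188^(1.5) = 289.49688
g1 = m₃ / m₂^(3/2) = 226.27491 / 289.49688 ≈ 0.7816

0.7816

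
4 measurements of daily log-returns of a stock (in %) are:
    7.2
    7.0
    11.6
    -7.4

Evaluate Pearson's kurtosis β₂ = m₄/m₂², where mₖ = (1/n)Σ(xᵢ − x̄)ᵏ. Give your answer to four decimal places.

2.1986

x̄ = 4.6000
Σ(xᵢ − x̄)² = 205.5200 ⇒ m₂ = 51.38000
Σ(xᵢ − x̄)⁴ = 23215.8752 ⇒ m₄ = 5803.96880
m₂² = 2639.90440
β₂ = m₄/m₂² = 5803.96880 / 2639.90440 ≈ 2.1986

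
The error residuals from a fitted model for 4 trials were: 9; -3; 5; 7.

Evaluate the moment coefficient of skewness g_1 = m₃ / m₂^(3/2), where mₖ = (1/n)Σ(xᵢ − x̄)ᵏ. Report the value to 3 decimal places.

x̄ = (9 - 3 + 5 + 7) / 4 = 4.5000
deviations (xᵢ − x̄): 4.5000, -7.5000, 0.5000, 2.5000
Σ(xᵢ − x̄)² = 83.0000 ⇒ m₂ = 83.0000/4 = 20.75000
Σ(xᵢ − x̄)³ = -315.0000 ⇒ m₃ = -315.0000/4 = -78.75000
m₂^(3/2) = 20.75000^(1.5) = 94.52075
g_1 = m₃ / m₂^(3/2) = -78.75000 / 94.52075 ≈ -0.833

-0.833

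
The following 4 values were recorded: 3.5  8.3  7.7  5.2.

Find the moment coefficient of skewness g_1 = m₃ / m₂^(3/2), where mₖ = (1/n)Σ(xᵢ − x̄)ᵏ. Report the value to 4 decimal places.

-0.2397

x̄ = (3.5 + 8.3 + 7.7 + 5.2) / 4 = 6.1750
deviations (xᵢ − x̄): -2.6750, 2.1250, 1.5250, -0.9750
Σ(xᵢ − x̄)² = 14.9475 ⇒ m₂ = 14.9475/4 = 3.73688
Σ(xᵢ − x̄)³ = -6.9259 ⇒ m₃ = -6.9259/4 = -1.73147
m₂^(3/2) = 3.73688^(1.5) = 7.22375
g_1 = m₃ / m₂^(3/2) = -1.73147 / 7.22375 ≈ -0.2397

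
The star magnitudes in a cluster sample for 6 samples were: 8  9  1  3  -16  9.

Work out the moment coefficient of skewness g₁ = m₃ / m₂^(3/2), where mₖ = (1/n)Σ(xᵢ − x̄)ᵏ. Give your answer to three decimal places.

-1.341

x̄ = (8 + 9 + 1 + 3 - 16 + 9) / 6 = 2.3333
deviations (xᵢ − x̄): 5.6667, 6.6667, -1.3333, 0.6667, -18.3333, 6.6667
Σ(xᵢ − x̄)² = 459.3333 ⇒ m₂ = 459.3333/6 = 76.55556
Σ(xᵢ − x̄)³ = -5389.5556 ⇒ m₃ = -5389.5556/6 = -898.25926
m₂^(3/2) = 76.55556^(1.5) = 669.83073
g₁ = m₃ / m₂^(3/2) = -898.25926 / 669.83073 ≈ -1.341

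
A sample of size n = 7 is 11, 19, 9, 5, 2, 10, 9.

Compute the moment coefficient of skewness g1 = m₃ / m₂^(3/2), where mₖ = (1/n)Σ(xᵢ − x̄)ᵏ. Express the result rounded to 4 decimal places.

x̄ = (11 + 19 + 9 + 5 + 2 + 10 + 9) / 7 = 9.2857
deviations (xᵢ − x̄): 1.7143, 9.7143, -0.2857, -4.2857, -7.2857, 0.7143, -0.2857
Σ(xᵢ − x̄)² = 169.4286 ⇒ m₂ = 169.4286/7 = 24.20408
Σ(xᵢ − x̄)³ = 456.6122 ⇒ m₃ = 456.6122/7 = 65.23032
m₂^(3/2) = 24.20408^(1.5) = 119.07838
g1 = m₃ / m₂^(3/2) = 65.23032 / 119.07838 ≈ 0.5478

0.5478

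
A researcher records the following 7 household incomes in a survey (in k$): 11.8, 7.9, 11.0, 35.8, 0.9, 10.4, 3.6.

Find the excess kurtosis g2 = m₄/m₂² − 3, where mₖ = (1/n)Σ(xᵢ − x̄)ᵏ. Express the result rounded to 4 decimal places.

x̄ = 11.6286
Σ(xᵢ − x̄)² = 779.6543 ⇒ m₂ = 111.37918
Σ(xᵢ − x̄)⁴ = 358956.4258 ⇒ m₄ = 51279.48940
m₂² = 12405.32256
g2 = m₄/m₂² − 3 = 4.13367 − 3 ≈ 1.1337

1.1337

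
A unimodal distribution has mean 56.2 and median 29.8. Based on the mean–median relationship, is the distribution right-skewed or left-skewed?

mean − median = 56.2 − 29.8 = 26.4
mean > median ⇒ the longer tail is on the right ⇒ right-skewed (positively skewed).

right-skewed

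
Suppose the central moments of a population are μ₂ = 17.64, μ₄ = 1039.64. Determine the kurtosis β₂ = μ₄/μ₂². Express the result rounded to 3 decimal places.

3.341

μ₂² = 17.64² = 311.16960
μ₄/μ₂² = 1039.64 / 311.16960 = 3.34107
β₂ ≈ 3.341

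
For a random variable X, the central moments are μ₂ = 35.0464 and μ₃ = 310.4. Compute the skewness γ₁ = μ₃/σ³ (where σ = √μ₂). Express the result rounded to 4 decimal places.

1.4961

σ = √μ₂ = √35.0464 = 5.92000
σ³ = μ₂^(3/2) = 207.47469
γ₁ = μ₃/σ³ = 310.4 / 207.47469 ≈ 1.4961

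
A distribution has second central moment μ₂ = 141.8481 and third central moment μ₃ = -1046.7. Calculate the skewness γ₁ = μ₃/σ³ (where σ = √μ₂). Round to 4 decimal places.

σ = √μ₂ = √141.8481 = 11.91000
σ³ = μ₂^(3/2) = 1689.41087
γ₁ = μ₃/σ³ = -1046.7 / 1689.41087 ≈ -0.6196

-0.6196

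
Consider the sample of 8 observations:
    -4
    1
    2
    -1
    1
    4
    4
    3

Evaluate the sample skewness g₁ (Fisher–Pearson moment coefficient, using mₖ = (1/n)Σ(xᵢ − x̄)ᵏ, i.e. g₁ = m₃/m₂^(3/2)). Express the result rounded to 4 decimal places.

-0.8323

x̄ = (-4 + 1 + 2 - 1 + 1 + 4 + 4 + 3) / 8 = 1.2500
deviations (xᵢ − x̄): -5.2500, -0.2500, 0.7500, -2.2500, -0.2500, 2.7500, 2.7500, 1.7500
Σ(xᵢ − x̄)² = 51.5000 ⇒ m₂ = 51.5000/8 = 6.43750
Σ(xᵢ − x̄)³ = -108.7500 ⇒ m₃ = -108.7500/8 = -13.59375
m₂^(3/2) = 6.43750^(1.5) = 16.33337
g₁ = m₃ / m₂^(3/2) = -13.59375 / 16.33337 ≈ -0.8323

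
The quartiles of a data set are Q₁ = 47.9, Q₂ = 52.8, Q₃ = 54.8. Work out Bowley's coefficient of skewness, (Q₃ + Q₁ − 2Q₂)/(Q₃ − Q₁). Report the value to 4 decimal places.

numerator: Q₃ + Q₁ − 2Q₂ = 54.8 + 47.9 − 2×52.8 = -2.9000
denominator: Q₃ − Q₁ = 54.8 − 47.9 = 6.9000
Bowley skewness = -2.9000 / 6.9000 ≈ -0.4203

-0.4203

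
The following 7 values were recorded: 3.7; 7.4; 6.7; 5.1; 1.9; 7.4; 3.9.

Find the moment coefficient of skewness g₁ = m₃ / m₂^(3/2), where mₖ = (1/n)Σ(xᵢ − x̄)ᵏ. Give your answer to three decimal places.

x̄ = (3.7 + 7.4 + 6.7 + 5.1 + 1.9 + 7.4 + 3.9) / 7 = 5.1571
deviations (xᵢ − x̄): -1.4571, 2.2429, 1.5429, -0.0571, -3.2571, 2.2429, -1.2571
Σ(xᵢ − x̄)² = 26.7571 ⇒ m₂ = 26.7571/7 = 3.82245
Σ(xᵢ − x̄)³ = -13.3982 ⇒ m₃ = -13.3982/7 = -1.91403
m₂^(3/2) = 3.82245^(1.5) = 7.47330
g₁ = m₃ / m₂^(3/2) = -1.91403 / 7.47330 ≈ -0.256

-0.256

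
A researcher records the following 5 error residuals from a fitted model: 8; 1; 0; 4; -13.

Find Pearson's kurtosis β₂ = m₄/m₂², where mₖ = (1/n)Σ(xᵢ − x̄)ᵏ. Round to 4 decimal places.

2.6331

x̄ = 0.0000
Σ(xᵢ − x̄)² = 250.0000 ⇒ m₂ = 50.00000
Σ(xᵢ − x̄)⁴ = 32914.0000 ⇒ m₄ = 6582.80000
m₂² = 2500.00000
β₂ = m₄/m₂² = 6582.80000 / 2500.00000 ≈ 2.6331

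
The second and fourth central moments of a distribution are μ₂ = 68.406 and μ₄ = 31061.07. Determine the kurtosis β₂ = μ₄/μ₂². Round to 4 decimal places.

6.6379

μ₂² = 68.406² = 4679.38084
μ₄/μ₂² = 31061.07 / 4679.38084 = 6.63786
β₂ ≈ 6.6379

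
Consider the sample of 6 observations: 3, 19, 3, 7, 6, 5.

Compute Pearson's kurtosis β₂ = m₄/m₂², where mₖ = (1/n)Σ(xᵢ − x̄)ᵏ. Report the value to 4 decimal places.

3.7127

x̄ = 7.1667
Σ(xᵢ − x̄)² = 180.8333 ⇒ m₂ = 30.13889
Σ(xᵢ − x̄)⁴ = 20234.4861 ⇒ m₄ = 3372.41435
m₂² = 908.35262
β₂ = m₄/m₂² = 3372.41435 / 908.35262 ≈ 3.7127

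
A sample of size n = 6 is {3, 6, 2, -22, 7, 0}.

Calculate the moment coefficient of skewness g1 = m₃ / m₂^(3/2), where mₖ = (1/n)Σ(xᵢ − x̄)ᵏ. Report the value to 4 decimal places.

x̄ = (3 + 6 + 2 - 22 + 7 + 0) / 6 = -0.6667
deviations (xᵢ − x̄): 3.6667, 6.6667, 2.6667, -21.3333, 7.6667, 0.6667
Σ(xᵢ − x̄)² = 579.3333 ⇒ m₂ = 579.3333/6 = 96.55556
Σ(xᵢ − x̄)³ = -8893.5556 ⇒ m₃ = -8893.5556/6 = -1482.25926
m₂^(3/2) = 96.55556^(1.5) = 948.78083
g1 = m₃ / m₂^(3/2) = -1482.25926 / 948.78083 ≈ -1.5623

-1.5623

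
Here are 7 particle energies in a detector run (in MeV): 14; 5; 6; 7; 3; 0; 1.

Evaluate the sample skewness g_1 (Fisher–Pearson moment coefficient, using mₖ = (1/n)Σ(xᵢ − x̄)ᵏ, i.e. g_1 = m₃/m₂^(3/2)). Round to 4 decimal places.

0.8570

x̄ = (14 + 5 + 6 + 7 + 3 + 0 + 1) / 7 = 5.1429
deviations (xᵢ − x̄): 8.8571, -0.1429, 0.8571, 1.8571, -2.1429, -5.1429, -4.1429
Σ(xᵢ − x̄)² = 130.8571 ⇒ m₂ = 130.8571/7 = 18.69388
Σ(xᵢ − x̄)³ = 484.8980 ⇒ m₃ = 484.8980/7 = 69.27114
m₂^(3/2) = 18.69388^(1.5) = 80.82563
g_1 = m₃ / m₂^(3/2) = 69.27114 / 80.82563 ≈ 0.8570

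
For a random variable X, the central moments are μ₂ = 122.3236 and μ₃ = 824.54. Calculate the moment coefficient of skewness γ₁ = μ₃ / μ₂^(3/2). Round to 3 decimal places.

0.609

σ = √μ₂ = √122.3236 = 11.06000
σ³ = μ₂^(3/2) = 1352.89902
γ₁ = μ₃/σ³ = 824.54 / 1352.89902 ≈ 0.609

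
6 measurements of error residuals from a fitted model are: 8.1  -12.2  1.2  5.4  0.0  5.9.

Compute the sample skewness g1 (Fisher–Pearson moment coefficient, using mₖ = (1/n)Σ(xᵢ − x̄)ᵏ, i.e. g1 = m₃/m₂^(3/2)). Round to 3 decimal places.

x̄ = (8.1 - 12.2 + 1.2 + 5.4 + 0.0 + 5.9) / 6 = 1.4000
deviations (xᵢ − x̄): 6.7000, -13.6000, -0.2000, 4.0000, -1.4000, 4.5000
Σ(xᵢ − x̄)² = 268.1000 ⇒ m₂ = 268.1000/6 = 44.68333
Σ(xᵢ − x̄)³ = -2062.3200 ⇒ m₃ = -2062.3200/6 = -343.72000
m₂^(3/2) = 44.68333^(1.5) = 298.68839
g1 = m₃ / m₂^(3/2) = -343.72000 / 298.68839 ≈ -1.151

-1.151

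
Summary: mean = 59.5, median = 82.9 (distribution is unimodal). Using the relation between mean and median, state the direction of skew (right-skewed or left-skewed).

mean − median = 59.5 − 82.9 = -23.4
mean < median ⇒ the longer tail is on the left ⇒ left-skewed (negatively skewed).

left-skewed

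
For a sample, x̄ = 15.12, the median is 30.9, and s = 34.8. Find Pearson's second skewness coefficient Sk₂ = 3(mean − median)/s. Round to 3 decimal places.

-1.360

Sk₂ = 3(15.12 − 30.9) / 34.8 = 3 × -15.7800 / 34.8
    = -47.3400 / 34.8 ≈ -1.360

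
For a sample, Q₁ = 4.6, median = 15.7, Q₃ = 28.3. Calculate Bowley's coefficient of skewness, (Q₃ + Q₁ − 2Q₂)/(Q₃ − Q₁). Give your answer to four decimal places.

0.0633

numerator: Q₃ + Q₁ − 2Q₂ = 28.3 + 4.6 − 2×15.7 = 1.5000
denominator: Q₃ − Q₁ = 28.3 − 4.6 = 23.7000
Bowley skewness = 1.5000 / 23.7000 ≈ 0.0633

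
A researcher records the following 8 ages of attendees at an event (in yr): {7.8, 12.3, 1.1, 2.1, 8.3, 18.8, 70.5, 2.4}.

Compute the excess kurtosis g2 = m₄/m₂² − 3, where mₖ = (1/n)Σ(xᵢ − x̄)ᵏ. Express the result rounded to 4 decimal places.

x̄ = 15.4125
Σ(xᵢ − x̄)² = 3715.7288 ⇒ m₂ = 464.46609
Σ(xᵢ − x̄)⁴ = 9317179.6605 ⇒ m₄ = 1164647.45757
m₂² = 215728.75224
g2 = m₄/m₂² − 3 = 5.39867 − 3 ≈ 2.3987

2.3987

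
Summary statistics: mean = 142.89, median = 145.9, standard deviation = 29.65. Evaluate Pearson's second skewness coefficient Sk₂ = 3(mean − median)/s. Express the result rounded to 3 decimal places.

Sk₂ = 3(142.89 − 145.9) / 29.65 = 3 × -3.0100 / 29.65
    = -9.0300 / 29.65 ≈ -0.305

-0.305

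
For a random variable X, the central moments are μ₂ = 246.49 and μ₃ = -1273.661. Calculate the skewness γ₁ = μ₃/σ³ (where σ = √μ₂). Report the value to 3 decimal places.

-0.329

σ = √μ₂ = √246.49 = 15.70000
σ³ = μ₂^(3/2) = 3869.89300
γ₁ = μ₃/σ³ = -1273.661 / 3869.89300 ≈ -0.329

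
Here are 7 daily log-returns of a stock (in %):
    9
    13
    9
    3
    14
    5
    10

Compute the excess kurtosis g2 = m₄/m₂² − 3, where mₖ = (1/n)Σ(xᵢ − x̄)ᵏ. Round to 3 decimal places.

x̄ = 9.0000
Σ(xᵢ − x̄)² = 94.0000 ⇒ m₂ = 13.42857
Σ(xᵢ − x̄)⁴ = 2434.0000 ⇒ m₄ = 347.71429
m₂² = 180.32653
g2 = m₄/m₂² − 3 = 1.92825 − 3 ≈ -1.072

-1.072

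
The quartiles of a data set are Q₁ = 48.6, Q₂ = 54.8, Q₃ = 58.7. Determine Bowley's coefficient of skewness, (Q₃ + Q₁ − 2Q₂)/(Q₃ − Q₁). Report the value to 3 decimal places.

-0.228

numerator: Q₃ + Q₁ − 2Q₂ = 58.7 + 48.6 − 2×54.8 = -2.3000
denominator: Q₃ − Q₁ = 58.7 − 48.6 = 10.1000
Bowley skewness = -2.3000 / 10.1000 ≈ -0.228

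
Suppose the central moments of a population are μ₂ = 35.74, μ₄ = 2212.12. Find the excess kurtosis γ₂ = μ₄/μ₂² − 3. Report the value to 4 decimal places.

-1.2682

μ₂² = 35.74² = 1277.34760
μ₄/μ₂² = 2212.12 / 1277.34760 = 1.73181
γ₂ = 1.73181 − 3 ≈ -1.2682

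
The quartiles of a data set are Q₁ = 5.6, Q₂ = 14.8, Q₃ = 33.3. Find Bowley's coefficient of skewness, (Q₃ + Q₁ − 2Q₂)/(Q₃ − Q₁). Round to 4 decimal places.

0.3357

numerator: Q₃ + Q₁ − 2Q₂ = 33.3 + 5.6 − 2×14.8 = 9.3000
denominator: Q₃ − Q₁ = 33.3 − 5.6 = 27.7000
Bowley skewness = 9.3000 / 27.7000 ≈ 0.3357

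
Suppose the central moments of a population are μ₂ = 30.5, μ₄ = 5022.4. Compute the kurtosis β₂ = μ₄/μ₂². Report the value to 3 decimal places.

5.399

μ₂² = 30.5² = 930.25000
μ₄/μ₂² = 5022.4 / 930.25000 = 5.39898
β₂ ≈ 5.399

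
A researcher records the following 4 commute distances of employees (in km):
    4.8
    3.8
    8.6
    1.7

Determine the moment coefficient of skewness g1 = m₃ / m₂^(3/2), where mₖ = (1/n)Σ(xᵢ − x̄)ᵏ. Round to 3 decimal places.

0.475

x̄ = (4.8 + 3.8 + 8.6 + 1.7) / 4 = 4.7250
deviations (xᵢ − x̄): 0.0750, -0.9250, 3.8750, -3.0250
Σ(xᵢ − x̄)² = 25.0275 ⇒ m₂ = 25.0275/4 = 6.25687
Σ(xᵢ − x̄)³ = 29.7139 ⇒ m₃ = 29.7139/4 = 7.42847
m₂^(3/2) = 6.25687^(1.5) = 15.65079
g1 = m₃ / m₂^(3/2) = 7.42847 / 15.65079 ≈ 0.475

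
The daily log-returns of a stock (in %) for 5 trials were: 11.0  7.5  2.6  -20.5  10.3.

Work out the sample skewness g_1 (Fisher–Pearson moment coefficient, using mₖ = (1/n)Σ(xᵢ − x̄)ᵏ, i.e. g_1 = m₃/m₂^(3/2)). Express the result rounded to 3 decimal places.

-1.279

x̄ = (11.0 + 7.5 + 2.6 - 20.5 + 10.3) / 5 = 2.1800
deviations (xᵢ − x̄): 8.8200, 5.3200, 0.4200, -22.6800, 8.1200
Σ(xᵢ − x̄)² = 686.5880 ⇒ m₂ = 686.5880/5 = 137.31760
Σ(xᵢ − x̄)³ = -10294.0337 ⇒ m₃ = -10294.0337/5 = -2058.80674
m₂^(3/2) = 137.31760^(1.5) = 1609.12324
g_1 = m₃ / m₂^(3/2) = -2058.80674 / 1609.12324 ≈ -1.279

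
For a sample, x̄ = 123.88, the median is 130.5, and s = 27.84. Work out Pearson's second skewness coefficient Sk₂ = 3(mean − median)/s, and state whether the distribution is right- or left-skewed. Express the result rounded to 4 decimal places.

Sk₂ = 3(123.88 − 130.5) / 27.84 = 3 × -6.6200 / 27.84
    = -19.8600 / 27.84 ≈ -0.7134
Sk₂ < 0 ⇒ mean < median ⇒ left-skewed (negative skew).

-0.7134, left-skewed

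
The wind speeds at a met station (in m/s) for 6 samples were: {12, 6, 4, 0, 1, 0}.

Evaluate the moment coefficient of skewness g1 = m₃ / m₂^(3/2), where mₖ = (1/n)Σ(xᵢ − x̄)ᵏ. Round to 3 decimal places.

0.905

x̄ = (12 + 6 + 4 + 0 + 1 + 0) / 6 = 3.8333
deviations (xᵢ − x̄): 8.1667, 2.1667, 0.1667, -3.8333, -2.8333, -3.8333
Σ(xᵢ − x̄)² = 108.8333 ⇒ m₂ = 108.8333/6 = 18.13889
Σ(xᵢ − x̄)³ = 419.4444 ⇒ m₃ = 419.4444/6 = 69.90741
m₂^(3/2) = 18.13889^(1.5) = 77.25312
g1 = m₃ / m₂^(3/2) = 69.90741 / 77.25312 ≈ 0.905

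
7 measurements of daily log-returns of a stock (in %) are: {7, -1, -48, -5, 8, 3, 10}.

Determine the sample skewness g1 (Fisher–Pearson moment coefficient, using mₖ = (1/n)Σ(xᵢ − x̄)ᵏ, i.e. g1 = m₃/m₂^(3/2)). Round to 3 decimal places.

x̄ = (7 - 1 - 48 - 5 + 8 + 3 + 10) / 7 = -3.7143
deviations (xᵢ − x̄): 10.7143, 2.7143, -44.2857, -1.2857, 11.7143, 6.7143, 13.7143
Σ(xᵢ − x̄)² = 2455.4286 ⇒ m₂ = 2455.4286/7 = 350.77551
Σ(xᵢ − x̄)³ = -81116.8163 ⇒ m₃ = -81116.8163/7 = -11588.11662
m₂^(3/2) = 350.77551^(1.5) = 6569.67518
g1 = m₃ / m₂^(3/2) = -11588.11662 / 6569.67518 ≈ -1.764

-1.764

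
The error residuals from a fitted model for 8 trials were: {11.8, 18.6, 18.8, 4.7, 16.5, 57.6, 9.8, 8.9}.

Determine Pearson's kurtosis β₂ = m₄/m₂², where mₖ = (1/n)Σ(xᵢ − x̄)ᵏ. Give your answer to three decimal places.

x̄ = 18.3375
Σ(xᵢ − x̄)² = 1935.8788 ⇒ m₂ = 241.98484
Σ(xᵢ − x̄)⁴ = 2426030.3805 ⇒ m₄ = 303253.79756
m₂² = 58556.66460
β₂ = m₄/m₂² = 303253.79756 / 58556.66460 ≈ 5.179

5.179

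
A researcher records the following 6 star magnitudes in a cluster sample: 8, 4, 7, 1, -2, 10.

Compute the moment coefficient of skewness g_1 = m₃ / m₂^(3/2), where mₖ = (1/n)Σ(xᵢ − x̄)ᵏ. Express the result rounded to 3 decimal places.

x̄ = (8 + 4 + 7 + 1 - 2 + 10) / 6 = 4.6667
deviations (xᵢ − x̄): 3.3333, -0.6667, 2.3333, -3.6667, -6.6667, 5.3333
Σ(xᵢ − x̄)² = 103.3333 ⇒ m₂ = 103.3333/6 = 17.22222
Σ(xᵢ − x̄)³ = -144.4444 ⇒ m₃ = -144.4444/6 = -24.07407
m₂^(3/2) = 17.22222^(1.5) = 71.47165
g_1 = m₃ / m₂^(3/2) = -24.07407 / 71.47165 ≈ -0.337

-0.337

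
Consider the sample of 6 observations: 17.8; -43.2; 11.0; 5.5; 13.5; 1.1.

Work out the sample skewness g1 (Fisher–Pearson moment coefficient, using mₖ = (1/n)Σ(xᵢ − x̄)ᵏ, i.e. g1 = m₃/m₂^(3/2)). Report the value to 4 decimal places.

x̄ = (17.8 - 43.2 + 11.0 + 5.5 + 13.5 + 1.1) / 6 = 0.9500
deviations (xᵢ − x̄): 16.8500, -44.1500, 10.0500, 4.5500, 12.5500, 0.1500
Σ(xᵢ − x̄)² = 2512.3750 ⇒ m₂ = 2512.3750/6 = 418.72917
Σ(xᵢ − x̄)³ = -78188.1480 ⇒ m₃ = -78188.1480/6 = -13031.35800
m₂^(3/2) = 418.72917^(1.5) = 8568.40171
g1 = m₃ / m₂^(3/2) = -13031.35800 / 8568.40171 ≈ -1.5209

-1.5209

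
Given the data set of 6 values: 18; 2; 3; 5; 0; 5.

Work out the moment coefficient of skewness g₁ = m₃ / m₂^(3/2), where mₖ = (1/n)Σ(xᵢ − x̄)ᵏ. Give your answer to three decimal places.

1.437

x̄ = (18 + 2 + 3 + 5 + 0 + 5) / 6 = 5.5000
deviations (xᵢ − x̄): 12.5000, -3.5000, -2.5000, -0.5000, -5.5000, -0.5000
Σ(xᵢ − x̄)² = 205.5000 ⇒ m₂ = 205.5000/6 = 34.25000
Σ(xᵢ − x̄)³ = 1728.0000 ⇒ m₃ = 1728.0000/6 = 288.00000
m₂^(3/2) = 34.25000^(1.5) = 200.44299
g₁ = m₃ / m₂^(3/2) = 288.00000 / 200.44299 ≈ 1.437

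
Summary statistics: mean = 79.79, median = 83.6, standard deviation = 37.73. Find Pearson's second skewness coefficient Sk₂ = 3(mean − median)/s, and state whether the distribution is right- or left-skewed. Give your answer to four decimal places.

Sk₂ = 3(79.79 − 83.6) / 37.73 = 3 × -3.8100 / 37.73
    = -11.4300 / 37.73 ≈ -0.3029
Sk₂ < 0 ⇒ mean < median ⇒ left-skewed (negative skew).

-0.3029, left-skewed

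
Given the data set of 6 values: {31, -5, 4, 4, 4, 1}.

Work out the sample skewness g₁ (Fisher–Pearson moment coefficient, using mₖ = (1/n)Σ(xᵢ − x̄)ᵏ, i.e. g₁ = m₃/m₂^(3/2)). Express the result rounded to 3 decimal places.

1.454

x̄ = (31 - 5 + 4 + 4 + 4 + 1) / 6 = 6.5000
deviations (xᵢ − x̄): 24.5000, -11.5000, -2.5000, -2.5000, -2.5000, -5.5000
Σ(xᵢ − x̄)² = 781.5000 ⇒ m₂ = 781.5000/6 = 130.25000
Σ(xᵢ − x̄)³ = 12972.0000 ⇒ m₃ = 12972.0000/6 = 2162.00000
m₂^(3/2) = 130.25000^(1.5) = 1486.50577
g₁ = m₃ / m₂^(3/2) = 2162.00000 / 1486.50577 ≈ 1.454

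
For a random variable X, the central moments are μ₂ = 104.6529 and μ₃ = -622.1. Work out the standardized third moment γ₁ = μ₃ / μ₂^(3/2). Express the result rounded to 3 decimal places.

-0.581

σ = √μ₂ = √104.6529 = 10.23000
σ³ = μ₂^(3/2) = 1070.59917
γ₁ = μ₃/σ³ = -622.1 / 1070.59917 ≈ -0.581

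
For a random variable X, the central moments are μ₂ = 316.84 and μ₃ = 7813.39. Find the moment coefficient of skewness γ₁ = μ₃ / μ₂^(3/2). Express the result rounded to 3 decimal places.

1.385

σ = √μ₂ = √316.84 = 17.80000
σ³ = μ₂^(3/2) = 5639.75200
γ₁ = μ₃/σ³ = 7813.39 / 5639.75200 ≈ 1.385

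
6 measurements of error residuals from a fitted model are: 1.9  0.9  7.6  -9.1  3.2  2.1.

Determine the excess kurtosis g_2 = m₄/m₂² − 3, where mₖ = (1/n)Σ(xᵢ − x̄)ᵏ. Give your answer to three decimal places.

0.264

x̄ = 1.1000
Σ(xᵢ − x̄)² = 152.3800 ⇒ m₂ = 25.39667
Σ(xᵢ − x̄)⁴ = 12630.2434 ⇒ m₄ = 2105.04057
m₂² = 644.99068
g_2 = m₄/m₂² − 3 = 3.26368 − 3 ≈ 0.264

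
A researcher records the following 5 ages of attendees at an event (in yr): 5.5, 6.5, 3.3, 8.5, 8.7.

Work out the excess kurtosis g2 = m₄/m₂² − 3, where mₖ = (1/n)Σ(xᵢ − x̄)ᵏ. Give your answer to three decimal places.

x̄ = 6.5000
Σ(xᵢ − x̄)² = 20.0800 ⇒ m₂ = 4.01600
Σ(xᵢ − x̄)⁴ = 145.2832 ⇒ m₄ = 29.05664
m₂² = 16.12826
g2 = m₄/m₂² − 3 = 1.80160 − 3 ≈ -1.198

-1.198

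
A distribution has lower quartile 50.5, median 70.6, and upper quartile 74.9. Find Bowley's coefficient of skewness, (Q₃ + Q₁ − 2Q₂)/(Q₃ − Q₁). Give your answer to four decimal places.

-0.6475

numerator: Q₃ + Q₁ − 2Q₂ = 74.9 + 50.5 − 2×70.6 = -15.8000
denominator: Q₃ − Q₁ = 74.9 − 50.5 = 24.4000
Bowley skewness = -15.8000 / 24.4000 ≈ -0.6475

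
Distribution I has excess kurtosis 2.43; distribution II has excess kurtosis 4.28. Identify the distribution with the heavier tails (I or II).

II

Higher excess kurtosis ⇒ heavier tails relative to the normal distribution.
2.43 vs 4.28: the larger is 4.28, so II has heavier tails.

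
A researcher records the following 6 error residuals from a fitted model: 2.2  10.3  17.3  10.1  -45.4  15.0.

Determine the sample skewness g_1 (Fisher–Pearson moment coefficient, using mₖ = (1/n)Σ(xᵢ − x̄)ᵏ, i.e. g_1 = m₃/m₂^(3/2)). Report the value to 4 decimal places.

x̄ = (2.2 + 10.3 + 17.3 + 10.1 - 45.4 + 15.0) / 6 = 1.5833
deviations (xᵢ − x̄): 0.6167, 8.7167, 15.7167, 8.5167, -46.9833, 13.4167
Σ(xᵢ − x̄)² = 2783.3483 ⇒ m₂ = 2783.3483/6 = 463.89139
Σ(xᵢ − x̄)³ = -96134.9916 ⇒ m₃ = -96134.9916/6 = -16022.49859
m₂^(3/2) = 463.89139^(1.5) = 9991.35676
g_1 = m₃ / m₂^(3/2) = -16022.49859 / 9991.35676 ≈ -1.6036

-1.6036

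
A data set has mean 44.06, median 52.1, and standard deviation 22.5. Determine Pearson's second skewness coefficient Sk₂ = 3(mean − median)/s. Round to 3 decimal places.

Sk₂ = 3(44.06 − 52.1) / 22.5 = 3 × -8.0400 / 22.5
    = -24.1200 / 22.5 ≈ -1.072

-1.072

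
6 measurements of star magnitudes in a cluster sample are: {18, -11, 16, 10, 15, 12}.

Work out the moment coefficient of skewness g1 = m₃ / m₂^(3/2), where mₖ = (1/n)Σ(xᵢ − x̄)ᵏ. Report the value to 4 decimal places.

-1.5120

x̄ = (18 - 11 + 16 + 10 + 15 + 12) / 6 = 10.0000
deviations (xᵢ − x̄): 8.0000, -21.0000, 6.0000, 0.0000, 5.0000, 2.0000
Σ(xᵢ − x̄)² = 570.0000 ⇒ m₂ = 570.0000/6 = 95.00000
Σ(xᵢ − x̄)³ = -8400.0000 ⇒ m₃ = -8400.0000/6 = -1400.00000
m₂^(3/2) = 95.00000^(1.5) = 925.94546
g1 = m₃ / m₂^(3/2) = -1400.00000 / 925.94546 ≈ -1.5120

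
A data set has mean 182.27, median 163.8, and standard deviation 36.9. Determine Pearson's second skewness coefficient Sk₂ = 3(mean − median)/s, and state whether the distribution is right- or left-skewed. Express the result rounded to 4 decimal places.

1.5016, right-skewed

Sk₂ = 3(182.27 − 163.8) / 36.9 = 3 × 18.4700 / 36.9
    = 55.4100 / 36.9 ≈ 1.5016
Sk₂ > 0 ⇒ mean > median ⇒ right-skewed (positive skew).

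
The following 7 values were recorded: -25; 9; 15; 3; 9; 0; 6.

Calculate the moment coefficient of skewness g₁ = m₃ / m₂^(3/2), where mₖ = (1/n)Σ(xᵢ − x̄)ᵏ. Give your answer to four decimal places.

-1.4752

x̄ = (-25 + 9 + 15 + 3 + 9 + 0 + 6) / 7 = 2.4286
deviations (xᵢ − x̄): -27.4286, 6.5714, 12.5714, 0.5714, 6.5714, -2.4286, 3.5714
Σ(xᵢ − x̄)² = 1015.7143 ⇒ m₂ = 1015.7143/7 = 145.10204
Σ(xᵢ − x̄)³ = -18049.4694 ⇒ m₃ = -18049.4694/7 = -2578.49563
m₂^(3/2) = 145.10204^(1.5) = 1747.87464
g₁ = m₃ / m₂^(3/2) = -2578.49563 / 1747.87464 ≈ -1.4752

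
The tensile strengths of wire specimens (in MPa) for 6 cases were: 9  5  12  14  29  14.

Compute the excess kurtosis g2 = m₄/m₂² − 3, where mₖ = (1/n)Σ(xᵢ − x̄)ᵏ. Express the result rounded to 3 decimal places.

x̄ = 13.8333
Σ(xᵢ − x̄)² = 334.8333 ⇒ m₂ = 55.80556
Σ(xᵢ − x̄)⁴ = 59558.1528 ⇒ m₄ = 9926.35880
m₂² = 3114.26003
g2 = m₄/m₂² − 3 = 3.18739 − 3 ≈ 0.187

0.187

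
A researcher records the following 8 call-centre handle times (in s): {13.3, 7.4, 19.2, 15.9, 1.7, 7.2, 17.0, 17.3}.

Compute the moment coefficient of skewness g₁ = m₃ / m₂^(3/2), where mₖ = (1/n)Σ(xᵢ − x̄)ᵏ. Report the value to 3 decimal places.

-0.569

x̄ = (13.3 + 7.4 + 19.2 + 15.9 + 1.7 + 7.2 + 17.0 + 17.3) / 8 = 12.3750
deviations (xᵢ − x̄): 0.9250, -4.9750, 6.8250, 3.5250, -10.6750, -5.1750, 4.6250, 4.9250
Σ(xᵢ − x̄)² = 270.9950 ⇒ m₂ = 270.9950/8 = 33.87438
Σ(xᵢ − x̄)³ = -897.3053 ⇒ m₃ = -897.3053/8 = -112.16316
m₂^(3/2) = 33.87438^(1.5) = 197.15461
g₁ = m₃ / m₂^(3/2) = -112.16316 / 197.15461 ≈ -0.569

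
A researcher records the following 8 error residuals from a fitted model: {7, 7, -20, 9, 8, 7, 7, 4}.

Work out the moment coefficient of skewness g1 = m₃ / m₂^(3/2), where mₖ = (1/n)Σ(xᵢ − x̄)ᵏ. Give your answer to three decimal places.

-2.174

x̄ = (7 + 7 - 20 + 9 + 8 + 7 + 7 + 4) / 8 = 3.6250
deviations (xᵢ − x̄): 3.3750, 3.3750, -23.6250, 5.3750, 4.3750, 3.3750, 3.3750, 0.3750
Σ(xᵢ − x̄)² = 651.8750 ⇒ m₂ = 651.8750/8 = 81.48438
Σ(xᵢ − x̄)³ = -12793.2188 ⇒ m₃ = -12793.2188/8 = -1599.15234
m₂^(3/2) = 81.48438^(1.5) = 735.54883
g1 = m₃ / m₂^(3/2) = -1599.15234 / 735.54883 ≈ -2.174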